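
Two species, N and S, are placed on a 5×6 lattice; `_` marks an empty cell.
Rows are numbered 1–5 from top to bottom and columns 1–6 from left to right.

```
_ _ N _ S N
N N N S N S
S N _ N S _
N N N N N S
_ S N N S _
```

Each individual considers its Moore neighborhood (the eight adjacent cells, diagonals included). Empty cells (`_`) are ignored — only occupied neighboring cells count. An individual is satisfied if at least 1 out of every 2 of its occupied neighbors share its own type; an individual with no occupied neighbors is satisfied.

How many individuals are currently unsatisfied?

(1,3)N 2/3 satisfied
(1,5)S 2/4 satisfied
(1,6)N 1/3 not
(2,1)N 2/3 satisfied
(2,2)N 4/5 satisfied
(2,3)N 4/5 satisfied
(2,4)S 2/6 not
(2,5)N 2/6 not
(2,6)S 2/4 satisfied
(3,1)S 0/5 not
(3,2)N 6/7 satisfied
(3,4)N 5/7 satisfied
(3,5)S 3/7 not
(4,1)N 2/4 satisfied
(4,2)N 4/6 satisfied
(4,3)N 6/7 satisfied
(4,4)N 5/7 satisfied
(4,5)N 3/6 satisfied
(4,6)S 2/3 satisfied
(5,2)S 0/4 not
(5,3)N 4/5 satisfied
(5,4)N 4/5 satisfied
(5,5)S 1/4 not
Unsatisfied: (1,6), (2,4), (2,5), (3,1), (3,5), (5,2), (5,5) — 7 in total.

7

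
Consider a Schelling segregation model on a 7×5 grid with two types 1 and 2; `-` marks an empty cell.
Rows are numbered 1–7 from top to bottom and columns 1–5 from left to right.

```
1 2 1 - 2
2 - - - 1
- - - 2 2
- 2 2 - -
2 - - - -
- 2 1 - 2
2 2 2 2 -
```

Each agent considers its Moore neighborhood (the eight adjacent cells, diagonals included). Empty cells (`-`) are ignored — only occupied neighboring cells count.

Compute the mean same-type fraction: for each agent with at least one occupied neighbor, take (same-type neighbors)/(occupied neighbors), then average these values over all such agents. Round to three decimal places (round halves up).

0.554

(1,1)1 0/2
(1,2)2 1/3
(1,3)1 0/1
(1,5)2 0/1
(2,1)2 1/2
(2,5)1 0/3
(3,4)2 2/3
(3,5)2 1/2
(4,2)2 2/2
(4,3)2 2/2
(5,1)2 2/2
(6,2)2 4/5
(6,3)1 0/4
(6,5)2 1/1
(7,1)2 2/2
(7,2)2 3/4
(7,3)2 3/4
(7,4)2 2/3
Sum over 18 agents: 0/2 + 1/3 + 0/1 + 0/1 + 1/2 + 0/3 + 2/3 + 1/2 + 2/2 + 2/2 + 2/2 + 4/5 + 0/4 + 1/1 + 2/2 + 3/4 + 3/4 + 2/3 = 299/30; mean = 299/30 ÷ 18 = 299/540 = 0.553703… → 0.554.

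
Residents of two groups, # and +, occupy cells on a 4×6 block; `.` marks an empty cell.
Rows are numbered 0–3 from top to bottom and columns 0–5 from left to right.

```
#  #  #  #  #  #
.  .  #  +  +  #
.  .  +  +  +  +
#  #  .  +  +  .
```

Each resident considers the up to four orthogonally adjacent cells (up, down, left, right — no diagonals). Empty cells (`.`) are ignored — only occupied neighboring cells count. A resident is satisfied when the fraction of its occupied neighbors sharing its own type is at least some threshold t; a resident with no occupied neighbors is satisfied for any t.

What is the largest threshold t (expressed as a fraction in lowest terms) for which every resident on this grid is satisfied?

(0,0)# 1/1
(0,1)# 2/2
(0,2)# 3/3
(0,3)# 2/3
(0,4)# 2/3
(0,5)# 2/2
(1,2)# 1/3
(1,3)+ 2/4
(1,4)+ 2/4
(1,5)# 1/3
(2,2)+ 1/2
(2,3)+ 4/4
(2,4)+ 4/4
(2,5)+ 1/2
(3,0)# 1/1
(3,1)# 1/1
(3,3)+ 2/2
(3,4)+ 2/2
The smallest same-type fraction is 1/3 at (1,2), which reduces to 1/3. Any threshold above that leaves this resident unsatisfied.

1/3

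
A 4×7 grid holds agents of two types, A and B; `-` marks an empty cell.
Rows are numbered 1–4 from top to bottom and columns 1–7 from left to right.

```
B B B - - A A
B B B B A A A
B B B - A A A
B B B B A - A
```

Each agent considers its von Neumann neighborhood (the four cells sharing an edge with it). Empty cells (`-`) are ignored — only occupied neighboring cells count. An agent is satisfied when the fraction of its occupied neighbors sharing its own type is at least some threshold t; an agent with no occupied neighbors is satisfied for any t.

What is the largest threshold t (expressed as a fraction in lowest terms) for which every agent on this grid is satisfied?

1/2

(1,1)B 2/2
(1,2)B 3/3
(1,3)B 2/2
(1,6)A 2/2
(1,7)A 2/2
(2,1)B 3/3
(2,2)B 4/4
(2,3)B 4/4
(2,4)B 1/2
(2,5)A 2/3
(2,6)A 4/4
(2,7)A 3/3
(3,1)B 3/3
(3,2)B 4/4
(3,3)B 3/3
(3,5)A 3/3
(3,6)A 3/3
(3,7)A 3/3
(4,1)B 2/2
(4,2)B 3/3
(4,3)B 3/3
(4,4)B 1/2
(4,5)A 1/2
(4,7)A 1/1
The smallest same-type fraction is 1/2 at (2,4), which reduces to 1/2. Any threshold above that leaves this agent unsatisfied.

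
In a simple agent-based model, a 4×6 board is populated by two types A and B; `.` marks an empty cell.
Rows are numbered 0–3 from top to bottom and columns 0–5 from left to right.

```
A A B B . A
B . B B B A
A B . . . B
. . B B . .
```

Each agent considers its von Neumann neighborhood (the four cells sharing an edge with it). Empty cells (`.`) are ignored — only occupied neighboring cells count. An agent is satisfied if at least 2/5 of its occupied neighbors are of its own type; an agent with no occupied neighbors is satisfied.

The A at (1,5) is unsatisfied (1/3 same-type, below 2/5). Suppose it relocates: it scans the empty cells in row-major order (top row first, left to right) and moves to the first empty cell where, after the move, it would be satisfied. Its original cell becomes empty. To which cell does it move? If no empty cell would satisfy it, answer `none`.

(3,0)

Vacating (1,5). Empty cells in order:
  (0,4): 1/3 same-type → still unsatisfied.
  (1,1): 1/4 same-type → still unsatisfied.
  (2,2): 0/3 same-type → still unsatisfied.
  (2,3): 0/2 same-type → still unsatisfied.
  (2,4): 0/2 same-type → still unsatisfied.
  (3,0): 1/1 same-type → satisfied — stop here.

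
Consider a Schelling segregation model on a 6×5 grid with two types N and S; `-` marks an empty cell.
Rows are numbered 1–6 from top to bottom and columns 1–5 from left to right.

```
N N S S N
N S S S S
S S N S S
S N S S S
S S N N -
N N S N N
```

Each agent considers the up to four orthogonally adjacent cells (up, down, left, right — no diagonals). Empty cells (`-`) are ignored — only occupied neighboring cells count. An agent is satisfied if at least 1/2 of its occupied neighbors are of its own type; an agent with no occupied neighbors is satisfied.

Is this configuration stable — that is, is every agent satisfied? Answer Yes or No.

(1,1)N 2/2 ok
(1,2)N 1/3 unhappy
(1,3)S 2/3 ok
(1,4)S 2/3 ok
(1,5)N 0/2 unhappy
(2,1)N 1/3 unhappy
(2,2)S 2/4 ok
(2,3)S 3/4 ok
(2,4)S 4/4 ok
(2,5)S 2/3 ok
(3,1)S 2/3 ok
(3,2)S 2/4 ok
(3,3)N 0/4 unhappy
(3,4)S 3/4 ok
(3,5)S 3/3 ok
(4,1)S 2/3 ok
(4,2)N 0/4 unhappy
(4,3)S 1/4 unhappy
(4,4)S 3/4 ok
(4,5)S 2/2 ok
(5,1)S 2/3 ok
(5,2)S 1/4 unhappy
(5,3)N 1/4 unhappy
(5,4)N 2/3 ok
(6,1)N 1/2 ok
(6,2)N 1/3 unhappy
(6,3)S 0/3 unhappy
(6,4)N 2/3 ok
(6,5)N 1/1 ok
For instance (1,2) has only 1/3 same-type neighbors, below 1/2.

No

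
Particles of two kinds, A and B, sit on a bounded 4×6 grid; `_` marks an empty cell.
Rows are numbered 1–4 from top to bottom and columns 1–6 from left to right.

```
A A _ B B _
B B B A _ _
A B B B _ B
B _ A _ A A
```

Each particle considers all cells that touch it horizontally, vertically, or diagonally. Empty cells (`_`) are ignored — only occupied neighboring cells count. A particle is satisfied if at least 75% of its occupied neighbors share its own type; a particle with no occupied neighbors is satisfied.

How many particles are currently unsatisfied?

Row 1: (1,1)A 1/3 ✗ · (1,2)A 1/4 ✗ · (1,4)B 2/3 ✗ · (1,5)B 1/2 ✗
Row 2: (2,1)B 2/5 ✗ · (2,2)B 4/7 ✗ · (2,3)B 5/7 ✗ · (2,4)A 0/5 ✗
Row 3: (3,1)A 0/4 ✗ · (3,2)B 5/7 ✗ · (3,3)B 4/6 ✗ · (3,4)B 2/5 ✗ · (3,6)B 0/2 ✗
Row 4: (4,1)B 1/2 ✗ · (4,3)A 0/3 ✗ · (4,5)A 1/3 ✗ · (4,6)A 1/2 ✗
Unsatisfied: (1,1), (1,2), (1,4), (1,5), (2,1), (2,2), (2,3), (2,4), (3,1), (3,2), (3,3), (3,4), (3,6), (4,1), (4,3), (4,5), (4,6) — 17 in total.

17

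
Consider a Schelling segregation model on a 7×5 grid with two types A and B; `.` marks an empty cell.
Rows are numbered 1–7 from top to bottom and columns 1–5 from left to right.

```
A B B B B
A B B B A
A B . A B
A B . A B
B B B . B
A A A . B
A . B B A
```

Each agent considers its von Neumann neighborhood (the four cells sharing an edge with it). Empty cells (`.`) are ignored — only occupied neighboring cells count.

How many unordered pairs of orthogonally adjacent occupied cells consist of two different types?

Scan each occupied cell's neighbors to the right and below so each pair is counted once.
From row 1: 2 unlike of 9 pairs (running 2/9).
From row 2: 4 unlike of 8 pairs (running 6/17).
From row 3: 2 unlike of 6 pairs (running 8/23).
From row 4: 3 unlike of 5 pairs (running 11/28).
From row 5: 3 unlike of 6 pairs (running 14/34).
From row 6: 2 unlike of 5 pairs (running 16/39).
From row 7: 1 unlike of 2 pairs (running 17/41).
Total adjacent occupied pairs: 41; unlike-type pairs: 17.

17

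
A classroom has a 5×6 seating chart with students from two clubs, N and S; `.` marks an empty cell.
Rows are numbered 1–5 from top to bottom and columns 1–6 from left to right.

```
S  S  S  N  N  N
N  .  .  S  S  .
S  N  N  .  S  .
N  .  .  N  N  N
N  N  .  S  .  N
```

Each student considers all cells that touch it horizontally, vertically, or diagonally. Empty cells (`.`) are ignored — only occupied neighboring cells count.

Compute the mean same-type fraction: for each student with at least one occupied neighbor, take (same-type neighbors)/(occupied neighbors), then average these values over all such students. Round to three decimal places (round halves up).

0.551

(1,1)S 1/2
(1,2)S 2/3
(1,3)S 2/3
(1,4)N 1/4
(1,5)N 2/4
(1,6)N 1/2
(2,1)N 1/4
(2,4)S 3/6
(2,5)S 2/5
(3,1)S 0/3
(3,2)N 3/4
(3,3)N 2/3
(3,5)S 2/5
(4,1)N 3/4
(4,4)N 2/4
(4,5)N 3/5
(4,6)N 2/3
(5,1)N 2/2
(5,2)N 2/2
(5,4)S 0/2
(5,6)N 2/2
Sum over 21 students: 1/2 + 2/3 + 2/3 + 1/4 + 2/4 + 1/2 + 1/4 + 3/6 + 2/5 + 0/3 + 3/4 + 2/3 + 2/5 + 3/4 + 2/4 + 3/5 + 2/3 + 2/2 + 2/2 + 0/2 + 2/2 = 347/30; mean = 347/30 ÷ 21 = 347/630 = 0.550793… → 0.551.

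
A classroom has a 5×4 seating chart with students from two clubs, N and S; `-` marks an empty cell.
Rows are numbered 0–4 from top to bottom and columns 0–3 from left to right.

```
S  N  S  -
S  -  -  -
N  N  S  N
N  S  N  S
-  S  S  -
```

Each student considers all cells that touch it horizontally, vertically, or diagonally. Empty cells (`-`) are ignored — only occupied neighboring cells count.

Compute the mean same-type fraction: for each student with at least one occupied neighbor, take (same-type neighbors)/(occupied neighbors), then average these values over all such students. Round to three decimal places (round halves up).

Row 0: (0,0)S 1/2 · (0,1)N 0/3 · (0,2)S 0/1
Row 1: (1,0)S 1/4
Row 2: (2,0)N 2/4 · (2,1)N 3/6 · (2,2)S 2/5 · (2,3)N 1/3
Row 3: (3,0)N 2/4 · (3,1)S 3/7 · (3,2)N 2/7 · (3,3)S 2/4
Row 4: (4,1)S 2/4 · (4,2)S 3/4
Sum over 14 students: 1/2 + 0/3 + 0/1 + 1/4 + 2/4 + 3/6 + 2/5 + 1/3 + 2/4 + 3/7 + 2/7 + 2/4 + 2/4 + 3/4 = 572/105; mean = 572/105 ÷ 14 = 286/735 = 0.389115… → 0.389.

0.389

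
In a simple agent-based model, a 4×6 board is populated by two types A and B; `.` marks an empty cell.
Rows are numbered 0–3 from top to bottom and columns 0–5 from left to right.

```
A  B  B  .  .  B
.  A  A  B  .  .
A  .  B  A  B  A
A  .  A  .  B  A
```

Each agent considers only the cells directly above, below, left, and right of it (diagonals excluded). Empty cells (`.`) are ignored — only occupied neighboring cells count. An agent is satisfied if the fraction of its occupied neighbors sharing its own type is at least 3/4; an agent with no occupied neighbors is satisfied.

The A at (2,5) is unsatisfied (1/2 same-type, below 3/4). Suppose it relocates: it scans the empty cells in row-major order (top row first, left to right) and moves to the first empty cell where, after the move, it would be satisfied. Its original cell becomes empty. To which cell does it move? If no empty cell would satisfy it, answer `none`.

(1,0)

Vacating (2,5). Empty cells in order:
  (0,3): 0/2 same-type → still unsatisfied.
  (0,4): 0/1 same-type → still unsatisfied.
  (1,0): 3/3 same-type → satisfied — stop here.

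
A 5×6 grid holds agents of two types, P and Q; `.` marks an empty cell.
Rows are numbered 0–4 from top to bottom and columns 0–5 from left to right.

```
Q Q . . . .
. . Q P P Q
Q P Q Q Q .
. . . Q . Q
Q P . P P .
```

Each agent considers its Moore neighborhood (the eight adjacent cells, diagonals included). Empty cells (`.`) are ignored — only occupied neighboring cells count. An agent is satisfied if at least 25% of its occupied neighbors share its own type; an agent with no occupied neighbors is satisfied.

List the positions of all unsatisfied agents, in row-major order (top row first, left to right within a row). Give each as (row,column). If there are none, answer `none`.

(1,3), (2,0), (2,1), (4,0), (4,1)

(0,0)Q 1/1 ✓
(0,1)Q 2/2 ✓
(1,2)Q 3/5 ✓
(1,3)P 1/5 ✗
(1,4)P 1/4 ✓
(1,5)Q 1/2 ✓
(2,0)Q 0/1 ✗
(2,1)P 0/3 ✗
(2,2)Q 3/5 ✓
(2,3)Q 4/6 ✓
(2,4)Q 4/6 ✓
(3,3)Q 3/5 ✓
(3,5)Q 1/2 ✓
(4,0)Q 0/1 ✗
(4,1)P 0/1 ✗
(4,3)P 1/2 ✓
(4,4)P 1/3 ✓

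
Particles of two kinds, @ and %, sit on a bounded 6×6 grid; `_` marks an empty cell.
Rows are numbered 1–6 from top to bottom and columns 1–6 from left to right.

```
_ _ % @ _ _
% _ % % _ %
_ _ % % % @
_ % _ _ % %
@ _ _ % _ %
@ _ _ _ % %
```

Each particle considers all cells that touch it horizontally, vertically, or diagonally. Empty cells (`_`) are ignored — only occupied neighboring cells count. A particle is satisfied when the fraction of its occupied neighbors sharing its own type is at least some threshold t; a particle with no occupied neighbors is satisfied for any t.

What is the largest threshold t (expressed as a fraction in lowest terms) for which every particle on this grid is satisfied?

0/1

Row 1: (1,3)% 2/3 · (1,4)@ 0/3
Row 2: (2,1)% — no occupied neighbors · (2,3)% 4/5 · (2,4)% 5/6 · (2,6)% 1/2
Row 3: (3,3)% 4/4 · (3,4)% 5/5 · (3,5)% 5/6 · (3,6)@ 0/4
Row 4: (4,2)% 1/2 · (4,5)% 5/6 · (4,6)% 3/4
Row 5: (5,1)@ 1/2 · (5,4)% 2/2 · (5,6)% 4/4
Row 6: (6,1)@ 1/1 · (6,5)% 3/3 · (6,6)% 2/2
The smallest same-type fraction is 0/3 at (1,4), which reduces to 0/1. Any threshold above that leaves this particle unsatisfied.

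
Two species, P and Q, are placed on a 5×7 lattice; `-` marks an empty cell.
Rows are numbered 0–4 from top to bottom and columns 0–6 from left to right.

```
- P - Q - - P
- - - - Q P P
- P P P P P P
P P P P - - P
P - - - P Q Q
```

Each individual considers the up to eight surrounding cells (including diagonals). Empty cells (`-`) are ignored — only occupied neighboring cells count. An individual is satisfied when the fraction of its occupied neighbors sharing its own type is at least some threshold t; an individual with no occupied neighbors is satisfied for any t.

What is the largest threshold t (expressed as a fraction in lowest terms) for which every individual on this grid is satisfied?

(0,1)P — no occupied neighbors
(0,3)Q 1/1
(0,6)P 2/2
(1,4)Q 1/5
(1,5)P 5/6
(1,6)P 4/4
(2,1)P 4/4
(2,2)P 5/5
(2,3)P 4/5
(2,4)P 4/5
(2,5)P 5/6
(2,6)P 4/4
(3,0)P 3/3
(3,1)P 5/5
(3,2)P 5/5
(3,3)P 5/5
(3,6)P 2/4
(4,0)P 2/2
(4,4)P 1/2
(4,5)Q 1/3
(4,6)Q 1/2
The smallest same-type fraction is 1/5 at (1,4), which reduces to 1/5. Any threshold above that leaves this individual unsatisfied.

1/5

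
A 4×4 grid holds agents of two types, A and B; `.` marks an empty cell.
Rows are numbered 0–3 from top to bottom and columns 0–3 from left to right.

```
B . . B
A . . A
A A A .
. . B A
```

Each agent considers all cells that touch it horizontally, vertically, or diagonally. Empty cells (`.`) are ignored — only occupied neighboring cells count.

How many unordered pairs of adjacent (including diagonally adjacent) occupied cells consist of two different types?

Scan each occupied cell's neighbors to the right and below (and the two forward diagonals) so each pair is counted once.
From row 0: 2 unlike of 2 pairs (running 2/2).
From row 1: 0 unlike of 3 pairs (running 2/5).
From row 2: 2 unlike of 5 pairs (running 4/10).
From row 3: 1 unlike of 1 pairs (running 5/11).
Total adjacent occupied pairs: 11; unlike-type pairs: 5.

5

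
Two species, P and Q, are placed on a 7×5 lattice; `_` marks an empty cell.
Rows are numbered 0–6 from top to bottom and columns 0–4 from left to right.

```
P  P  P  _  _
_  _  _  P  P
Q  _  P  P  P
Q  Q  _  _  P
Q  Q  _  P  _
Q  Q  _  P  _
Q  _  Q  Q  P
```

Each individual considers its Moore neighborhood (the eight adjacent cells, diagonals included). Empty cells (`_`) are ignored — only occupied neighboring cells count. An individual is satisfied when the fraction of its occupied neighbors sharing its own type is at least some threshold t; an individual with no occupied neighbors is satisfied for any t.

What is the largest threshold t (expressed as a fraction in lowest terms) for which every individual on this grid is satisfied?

1/3

Row 0: (0,0)P 1/1 · (0,1)P 2/2 · (0,2)P 2/2
Row 1: (1,3)P 5/5 · (1,4)P 3/3
Row 2: (2,0)Q 2/2 · (2,2)P 2/3 · (2,3)P 5/5 · (2,4)P 4/4
Row 3: (3,0)Q 4/4 · (3,1)Q 4/5 · (3,4)P 3/3
Row 4: (4,0)Q 5/5 · (4,1)Q 5/5 · (4,3)P 2/2
Row 5: (5,0)Q 4/4 · (5,1)Q 5/5 · (5,3)P 2/4
Row 6: (6,0)Q 2/2 · (6,2)Q 2/3 · (6,3)Q 1/3 · (6,4)P 1/2
The smallest same-type fraction is 1/3 at (6,3), which reduces to 1/3. Any threshold above that leaves this individual unsatisfied.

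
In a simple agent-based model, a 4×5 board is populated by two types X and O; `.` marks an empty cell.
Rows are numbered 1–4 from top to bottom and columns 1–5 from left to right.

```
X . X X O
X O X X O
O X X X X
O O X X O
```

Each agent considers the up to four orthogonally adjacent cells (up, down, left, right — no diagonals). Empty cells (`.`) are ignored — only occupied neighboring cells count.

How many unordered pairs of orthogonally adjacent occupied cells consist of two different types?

12

Scan each occupied cell's neighbors to the right and below so each pair is counted once.
Row 1: X(1,1)–X(2,1)= X(1,3)–X(1,4)= X(1,3)–X(2,3)= X(1,4)–O(1,5)≠ X(1,4)–X(2,4)= O(1,5)–O(2,5)=  → 1/6 unlike.
Row 2: X(2,1)–O(2,2)≠ X(2,1)–O(3,1)≠ O(2,2)–X(2,3)≠ O(2,2)–X(3,2)≠ X(2,3)–X(2,4)= X(2,3)–X(3,3)= X(2,4)–O(2,5)≠ X(2,4)–X(3,4)= O(2,5)–X(3,5)≠  → 6/9 unlike.
Row 3: O(3,1)–X(3,2)≠ O(3,1)–O(4,1)= X(3,2)–X(3,3)= X(3,2)–O(4,2)≠ X(3,3)–X(3,4)= X(3,3)–X(4,3)= X(3,4)–X(3,5)= X(3,4)–X(4,4)= X(3,5)–O(4,5)≠  → 3/9 unlike.
Row 4: O(4,1)–O(4,2)= O(4,2)–X(4,3)≠ X(4,3)–X(4,4)= X(4,4)–O(4,5)≠  → 2/4 unlike.
Total adjacent occupied pairs: 28; unlike-type pairs: 12.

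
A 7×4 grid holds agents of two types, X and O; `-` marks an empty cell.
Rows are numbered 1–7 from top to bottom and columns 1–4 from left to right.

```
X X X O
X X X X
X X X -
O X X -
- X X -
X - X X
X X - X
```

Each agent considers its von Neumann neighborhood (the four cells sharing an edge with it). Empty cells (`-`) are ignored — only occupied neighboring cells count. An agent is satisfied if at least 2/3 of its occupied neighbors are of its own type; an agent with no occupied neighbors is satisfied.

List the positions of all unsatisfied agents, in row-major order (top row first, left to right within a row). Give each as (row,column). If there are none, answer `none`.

(1,1)X 2/2 ✓
(1,2)X 3/3 ✓
(1,3)X 2/3 ✓
(1,4)O 0/2 ✗
(2,1)X 3/3 ✓
(2,2)X 4/4 ✓
(2,3)X 4/4 ✓
(2,4)X 1/2 ✗
(3,1)X 2/3 ✓
(3,2)X 4/4 ✓
(3,3)X 3/3 ✓
(4,1)O 0/2 ✗
(4,2)X 3/4 ✓
(4,3)X 3/3 ✓
(5,2)X 2/2 ✓
(5,3)X 3/3 ✓
(6,1)X 1/1 ✓
(6,3)X 2/2 ✓
(6,4)X 2/2 ✓
(7,1)X 2/2 ✓
(7,2)X 1/1 ✓
(7,4)X 1/1 ✓

(1,4), (2,4), (4,1)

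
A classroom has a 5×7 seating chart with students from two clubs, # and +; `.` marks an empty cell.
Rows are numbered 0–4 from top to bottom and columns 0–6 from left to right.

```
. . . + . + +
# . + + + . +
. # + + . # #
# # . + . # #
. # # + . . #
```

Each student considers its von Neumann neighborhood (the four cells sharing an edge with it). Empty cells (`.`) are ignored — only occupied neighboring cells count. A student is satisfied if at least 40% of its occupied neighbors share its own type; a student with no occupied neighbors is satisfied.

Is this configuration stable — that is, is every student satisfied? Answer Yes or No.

Yes

Row 0: (0,3)+ 1/1 ok · (0,5)+ 1/1 ok · (0,6)+ 2/2 ok
Row 1: (1,0)# 0/0 ok · (1,2)+ 2/2 ok · (1,3)+ 4/4 ok · (1,4)+ 1/1 ok · (1,6)+ 1/2 ok
Row 2: (2,1)# 1/2 ok · (2,2)+ 2/3 ok · (2,3)+ 3/3 ok · (2,5)# 2/2 ok · (2,6)# 2/3 ok
Row 3: (3,0)# 1/1 ok · (3,1)# 3/3 ok · (3,3)+ 2/2 ok · (3,5)# 2/2 ok · (3,6)# 3/3 ok
Row 4: (4,1)# 2/2 ok · (4,2)# 1/2 ok · (4,3)+ 1/2 ok · (4,6)# 1/1 ok
All meet the threshold, so the configuration is stable.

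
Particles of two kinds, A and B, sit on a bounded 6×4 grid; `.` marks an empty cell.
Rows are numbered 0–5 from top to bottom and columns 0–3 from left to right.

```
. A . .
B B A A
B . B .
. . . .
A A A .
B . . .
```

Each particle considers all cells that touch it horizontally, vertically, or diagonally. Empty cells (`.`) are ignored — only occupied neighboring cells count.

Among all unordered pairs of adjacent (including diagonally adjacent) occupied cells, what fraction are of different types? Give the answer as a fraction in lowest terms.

7/15

Scan each occupied cell's neighbors to the right and below (and the two forward diagonals) so each pair is counted once.
From row 0: 2 unlike of 3 pairs (running 2/3).
From row 1: 3 unlike of 8 pairs (running 5/11).
From row 4: 2 unlike of 4 pairs (running 7/15).
Total adjacent occupied pairs: 15; unlike-type pairs: 7.
7/15 is already in lowest terms.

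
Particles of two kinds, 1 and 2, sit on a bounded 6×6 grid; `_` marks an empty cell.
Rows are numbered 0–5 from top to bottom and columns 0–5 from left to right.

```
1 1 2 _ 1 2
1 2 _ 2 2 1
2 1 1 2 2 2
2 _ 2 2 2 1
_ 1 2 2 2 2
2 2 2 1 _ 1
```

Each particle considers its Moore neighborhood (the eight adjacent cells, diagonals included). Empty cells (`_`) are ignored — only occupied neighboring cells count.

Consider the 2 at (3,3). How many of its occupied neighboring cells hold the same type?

7

Occupied neighbors of (3,3): (2,2)=1, (2,3)=2, (2,4)=2, (3,2)=2, (3,4)=2, (4,2)=2, (4,3)=2, (4,4)=2.
Same type (2): 7 of 8.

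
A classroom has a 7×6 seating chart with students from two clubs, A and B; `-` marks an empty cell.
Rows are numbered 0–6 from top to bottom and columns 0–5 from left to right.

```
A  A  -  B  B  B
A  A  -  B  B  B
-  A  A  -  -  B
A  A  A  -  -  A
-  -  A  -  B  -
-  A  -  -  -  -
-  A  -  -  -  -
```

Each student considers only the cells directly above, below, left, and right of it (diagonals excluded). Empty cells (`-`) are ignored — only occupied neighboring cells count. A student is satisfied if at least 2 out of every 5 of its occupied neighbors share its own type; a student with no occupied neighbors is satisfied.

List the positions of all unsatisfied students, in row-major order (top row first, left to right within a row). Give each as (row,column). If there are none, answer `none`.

(0,0)A 2/2 satisfied
(0,1)A 2/2 satisfied
(0,3)B 2/2 satisfied
(0,4)B 3/3 satisfied
(0,5)B 2/2 satisfied
(1,0)A 2/2 satisfied
(1,1)A 3/3 satisfied
(1,3)B 2/2 satisfied
(1,4)B 3/3 satisfied
(1,5)B 3/3 satisfied
(2,1)A 3/3 satisfied
(2,2)A 2/2 satisfied
(2,5)B 1/2 satisfied
(3,0)A 1/1 satisfied
(3,1)A 3/3 satisfied
(3,2)A 3/3 satisfied
(3,5)A 0/1 not
(4,2)A 1/1 satisfied
(4,4)B 0/0 satisfied
(5,1)A 1/1 satisfied
(6,1)A 1/1 satisfied

(3,5)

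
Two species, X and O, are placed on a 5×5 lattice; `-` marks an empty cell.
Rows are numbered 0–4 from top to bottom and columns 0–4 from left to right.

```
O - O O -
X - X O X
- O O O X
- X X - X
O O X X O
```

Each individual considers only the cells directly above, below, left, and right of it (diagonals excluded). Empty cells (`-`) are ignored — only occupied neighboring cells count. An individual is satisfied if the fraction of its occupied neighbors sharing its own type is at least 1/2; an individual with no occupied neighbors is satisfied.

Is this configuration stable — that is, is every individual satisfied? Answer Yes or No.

No

Row 0: (0,0)O 0/1 unhappy · (0,2)O 1/2 ok · (0,3)O 2/2 ok
Row 1: (1,0)X 0/1 unhappy · (1,2)X 0/3 unhappy · (1,3)O 2/4 ok · (1,4)X 1/2 ok
Row 2: (2,1)O 1/2 ok · (2,2)O 2/4 ok · (2,3)O 2/3 ok · (2,4)X 2/3 ok
Row 3: (3,1)X 1/3 unhappy · (3,2)X 2/3 ok · (3,4)X 1/2 ok
Row 4: (4,0)O 1/1 ok · (4,1)O 1/3 unhappy · (4,2)X 2/3 ok · (4,3)X 1/2 ok · (4,4)O 0/2 unhappy
For instance (0,0) has only 0/1 same-type neighbors, below 1/2.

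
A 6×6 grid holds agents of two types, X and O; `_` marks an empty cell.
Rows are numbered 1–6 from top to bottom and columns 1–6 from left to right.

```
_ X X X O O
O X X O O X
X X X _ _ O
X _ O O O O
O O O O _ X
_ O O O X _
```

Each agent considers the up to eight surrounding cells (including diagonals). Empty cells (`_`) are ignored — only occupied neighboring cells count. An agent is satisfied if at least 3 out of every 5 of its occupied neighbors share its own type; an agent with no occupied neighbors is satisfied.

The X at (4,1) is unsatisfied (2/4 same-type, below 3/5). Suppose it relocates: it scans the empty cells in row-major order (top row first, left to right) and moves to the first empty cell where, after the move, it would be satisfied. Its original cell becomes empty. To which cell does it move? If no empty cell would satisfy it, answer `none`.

Vacating (4,1). Empty cells in order:
  (1,1): 2/3 same-type → satisfied — stop here.

(1,1)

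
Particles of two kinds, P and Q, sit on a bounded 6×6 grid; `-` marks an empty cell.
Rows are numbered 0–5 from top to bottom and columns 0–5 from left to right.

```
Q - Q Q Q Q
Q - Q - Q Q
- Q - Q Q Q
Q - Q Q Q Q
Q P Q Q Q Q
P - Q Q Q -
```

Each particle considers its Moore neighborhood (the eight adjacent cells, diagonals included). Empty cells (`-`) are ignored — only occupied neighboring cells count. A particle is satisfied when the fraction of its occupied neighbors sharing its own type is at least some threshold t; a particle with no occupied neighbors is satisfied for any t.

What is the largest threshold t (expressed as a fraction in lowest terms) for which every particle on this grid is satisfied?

Row 0: (0,0)Q 1/1 · (0,2)Q 2/2 · (0,3)Q 4/4 · (0,4)Q 4/4 · (0,5)Q 3/3
Row 1: (1,0)Q 2/2 · (1,2)Q 4/4 · (1,4)Q 7/7 · (1,5)Q 5/5
Row 2: (2,1)Q 4/4 · (2,3)Q 6/6 · (2,4)Q 7/7 · (2,5)Q 5/5
Row 3: (3,0)Q 2/3 · (3,2)Q 5/6 · (3,3)Q 7/7 · (3,4)Q 8/8 · (3,5)Q 5/5
Row 4: (4,0)Q 1/3 · (4,1)P 1/6 · (4,2)Q 5/6 · (4,3)Q 8/8 · (4,4)Q 7/7 · (4,5)Q 4/4
Row 5: (5,0)P 1/2 · (5,2)Q 3/4 · (5,3)Q 5/5 · (5,4)Q 4/4
The smallest same-type fraction is 1/6 at (4,1), which reduces to 1/6. Any threshold above that leaves this particle unsatisfied.

1/6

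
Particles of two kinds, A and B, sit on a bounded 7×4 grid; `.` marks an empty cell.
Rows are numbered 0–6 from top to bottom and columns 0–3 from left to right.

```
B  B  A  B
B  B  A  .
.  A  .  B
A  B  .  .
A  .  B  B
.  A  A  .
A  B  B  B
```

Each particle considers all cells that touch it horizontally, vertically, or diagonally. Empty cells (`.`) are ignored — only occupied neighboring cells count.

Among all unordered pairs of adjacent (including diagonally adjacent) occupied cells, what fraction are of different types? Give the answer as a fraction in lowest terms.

Scan each occupied cell's neighbors to the right and below (and the two forward diagonals) so each pair is counted once.
Row 0: B(0,0)–B(0,1)= B(0,0)–B(1,0)= B(0,0)–B(1,1)= B(0,1)–A(0,2)≠ B(0,1)–B(1,1)= B(0,1)–A(1,2)≠ B(0,1)–B(1,0)= A(0,2)–B(0,3)≠ A(0,2)–A(1,2)= A(0,2)–B(1,1)≠ B(0,3)–A(1,2)≠  → 5/11 unlike.
Row 1: B(1,0)–B(1,1)= B(1,0)–A(2,1)≠ B(1,1)–A(1,2)≠ B(1,1)–A(2,1)≠ A(1,2)–B(2,3)≠ A(1,2)–A(2,1)=  → 4/6 unlike.
Row 2: A(2,1)–B(3,1)≠ A(2,1)–A(3,0)=  → 1/2 unlike.
Row 3: A(3,0)–B(3,1)≠ A(3,0)–A(4,0)= B(3,1)–B(4,2)= B(3,1)–A(4,0)≠  → 2/4 unlike.
Row 4: A(4,0)–A(5,1)= B(4,2)–B(4,3)= B(4,2)–A(5,2)≠ B(4,2)–A(5,1)≠ B(4,3)–A(5,2)≠  → 3/5 unlike.
Row 5: A(5,1)–A(5,2)= A(5,1)–B(6,1)≠ A(5,1)–B(6,2)≠ A(5,1)–A(6,0)= A(5,2)–B(6,2)≠ A(5,2)–B(6,3)≠ A(5,2)–B(6,1)≠  → 5/7 unlike.
Row 6: A(6,0)–B(6,1)≠ B(6,1)–B(6,2)= B(6,2)–B(6,3)=  → 1/3 unlike.
Total adjacent occupied pairs: 38; unlike-type pairs: 21.
21/38 is already in lowest terms.

21/38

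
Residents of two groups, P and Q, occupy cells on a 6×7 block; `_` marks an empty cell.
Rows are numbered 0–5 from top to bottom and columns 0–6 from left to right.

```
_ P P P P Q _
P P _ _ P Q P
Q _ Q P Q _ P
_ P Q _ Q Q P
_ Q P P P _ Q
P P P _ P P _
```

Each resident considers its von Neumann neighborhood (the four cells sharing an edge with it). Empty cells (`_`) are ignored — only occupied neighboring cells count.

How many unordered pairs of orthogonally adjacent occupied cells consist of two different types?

Scan each occupied cell's neighbors to the right and below so each pair is counted once.
Row 0: P(0,1)–P(0,2)= P(0,1)–P(1,1)= P(0,2)–P(0,3)= P(0,3)–P(0,4)= P(0,4)–Q(0,5)≠ P(0,4)–P(1,4)= Q(0,5)–Q(1,5)=  → 1/7 unlike.
Row 1: P(1,0)–P(1,1)= P(1,0)–Q(2,0)≠ P(1,4)–Q(1,5)≠ P(1,4)–Q(2,4)≠ Q(1,5)–P(1,6)≠ P(1,6)–P(2,6)=  → 4/6 unlike.
Row 2: Q(2,2)–P(2,3)≠ Q(2,2)–Q(3,2)= P(2,3)–Q(2,4)≠ Q(2,4)–Q(3,4)= P(2,6)–P(3,6)=  → 2/5 unlike.
Row 3: P(3,1)–Q(3,2)≠ P(3,1)–Q(4,1)≠ Q(3,2)–P(4,2)≠ Q(3,4)–Q(3,5)= Q(3,4)–P(4,4)≠ Q(3,5)–P(3,6)≠ P(3,6)–Q(4,6)≠  → 6/7 unlike.
Row 4: Q(4,1)–P(4,2)≠ Q(4,1)–P(5,1)≠ P(4,2)–P(4,3)= P(4,2)–P(5,2)= P(4,3)–P(4,4)= P(4,4)–P(5,4)=  → 2/6 unlike.
Row 5: P(5,0)–P(5,1)= P(5,1)–P(5,2)= P(5,4)–P(5,5)=  → 0/3 unlike.
Total adjacent occupied pairs: 34; unlike-type pairs: 15.

15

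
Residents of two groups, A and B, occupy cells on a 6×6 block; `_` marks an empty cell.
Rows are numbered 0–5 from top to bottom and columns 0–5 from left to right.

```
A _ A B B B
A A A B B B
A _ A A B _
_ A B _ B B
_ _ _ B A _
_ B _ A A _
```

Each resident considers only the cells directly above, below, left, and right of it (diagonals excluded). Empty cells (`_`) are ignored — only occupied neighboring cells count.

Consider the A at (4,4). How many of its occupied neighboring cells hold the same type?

Occupied neighbors of (4,4): (3,4)=B, (5,4)=A, (4,3)=B.
Same type (A): 1 of 3.

1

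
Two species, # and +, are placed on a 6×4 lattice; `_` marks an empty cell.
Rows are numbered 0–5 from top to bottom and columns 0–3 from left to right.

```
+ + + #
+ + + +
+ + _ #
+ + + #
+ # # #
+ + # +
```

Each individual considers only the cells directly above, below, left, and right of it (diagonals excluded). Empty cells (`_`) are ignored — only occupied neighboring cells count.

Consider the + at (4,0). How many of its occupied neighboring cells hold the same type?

Occupied neighbors of (4,0): (3,0)=+, (5,0)=+, (4,1)=#.
Same type (+): 2 of 3.

2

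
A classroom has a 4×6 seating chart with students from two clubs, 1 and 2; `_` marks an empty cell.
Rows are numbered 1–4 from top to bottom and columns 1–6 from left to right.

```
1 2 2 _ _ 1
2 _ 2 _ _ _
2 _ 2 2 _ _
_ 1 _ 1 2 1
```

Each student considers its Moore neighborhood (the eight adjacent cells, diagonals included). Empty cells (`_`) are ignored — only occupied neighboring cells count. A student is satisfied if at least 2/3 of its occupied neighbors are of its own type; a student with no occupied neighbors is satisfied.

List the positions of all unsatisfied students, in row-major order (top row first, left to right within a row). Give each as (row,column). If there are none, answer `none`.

(1,1), (3,1), (3,3), (4,2), (4,4), (4,5), (4,6)

Row 1: (1,1)1 0/2 unhappy · (1,2)2 3/4 ok · (1,3)2 2/2 ok · (1,6)1 0/0 ok
Row 2: (2,1)2 2/3 ok · (2,3)2 4/4 ok
Row 3: (3,1)2 1/2 unhappy · (3,3)2 2/4 unhappy · (3,4)2 3/4 ok
Row 4: (4,2)1 0/2 unhappy · (4,4)1 0/3 unhappy · (4,5)2 1/3 unhappy · (4,6)1 0/1 unhappy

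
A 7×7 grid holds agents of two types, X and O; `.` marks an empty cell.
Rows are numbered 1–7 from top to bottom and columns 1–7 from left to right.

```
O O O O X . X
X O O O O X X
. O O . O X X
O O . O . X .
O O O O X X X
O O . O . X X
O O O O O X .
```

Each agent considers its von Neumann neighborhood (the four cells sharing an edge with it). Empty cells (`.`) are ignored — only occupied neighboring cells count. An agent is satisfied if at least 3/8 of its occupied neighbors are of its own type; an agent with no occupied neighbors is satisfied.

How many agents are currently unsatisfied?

2

(1,1)O 1/2 ok
(1,2)O 3/3 ok
(1,3)O 3/3 ok
(1,4)O 2/3 ok
(1,5)X 0/2 unhappy
(1,7)X 1/1 ok
(2,1)X 0/2 unhappy
(2,2)O 3/4 ok
(2,3)O 4/4 ok
(2,4)O 3/3 ok
(2,5)O 2/4 ok
(2,6)X 2/3 ok
(2,7)X 3/3 ok
(3,2)O 3/3 ok
(3,3)O 2/2 ok
(3,5)O 1/2 ok
(3,6)X 3/4 ok
(3,7)X 2/2 ok
(4,1)O 2/2 ok
(4,2)O 3/3 ok
(4,4)O 1/1 ok
(4,6)X 2/2 ok
(5,1)O 3/3 ok
(5,2)O 4/4 ok
(5,3)O 2/2 ok
(5,4)O 3/4 ok
(5,5)X 1/2 ok
(5,6)X 4/4 ok
(5,7)X 2/2 ok
(6,1)O 3/3 ok
(6,2)O 3/3 ok
(6,4)O 2/2 ok
(6,6)X 3/3 ok
(6,7)X 2/2 ok
(7,1)O 2/2 ok
(7,2)O 3/3 ok
(7,3)O 2/2 ok
(7,4)O 3/3 ok
(7,5)O 1/2 ok
(7,6)X 1/2 ok
Unsatisfied: (1,5), (2,1) — 2 in total.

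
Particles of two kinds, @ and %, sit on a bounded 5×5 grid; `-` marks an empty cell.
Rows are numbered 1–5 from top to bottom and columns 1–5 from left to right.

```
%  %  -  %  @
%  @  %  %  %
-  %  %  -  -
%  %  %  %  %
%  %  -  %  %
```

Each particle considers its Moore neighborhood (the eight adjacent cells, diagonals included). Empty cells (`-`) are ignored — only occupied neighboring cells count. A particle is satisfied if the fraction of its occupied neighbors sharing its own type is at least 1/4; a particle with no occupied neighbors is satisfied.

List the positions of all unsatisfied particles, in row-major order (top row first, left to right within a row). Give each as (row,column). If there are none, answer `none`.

(1,1)% 2/3 ✓
(1,2)% 3/4 ✓
(1,4)% 3/4 ✓
(1,5)@ 0/3 ✗
(2,1)% 3/4 ✓
(2,2)@ 0/6 ✗
(2,3)% 5/6 ✓
(2,4)% 4/5 ✓
(2,5)% 2/3 ✓
(3,2)% 6/7 ✓
(3,3)% 6/7 ✓
(4,1)% 4/4 ✓
(4,2)% 6/6 ✓
(4,3)% 6/6 ✓
(4,4)% 5/5 ✓
(4,5)% 3/3 ✓
(5,1)% 3/3 ✓
(5,2)% 4/4 ✓
(5,4)% 4/4 ✓
(5,5)% 3/3 ✓

(1,5), (2,2)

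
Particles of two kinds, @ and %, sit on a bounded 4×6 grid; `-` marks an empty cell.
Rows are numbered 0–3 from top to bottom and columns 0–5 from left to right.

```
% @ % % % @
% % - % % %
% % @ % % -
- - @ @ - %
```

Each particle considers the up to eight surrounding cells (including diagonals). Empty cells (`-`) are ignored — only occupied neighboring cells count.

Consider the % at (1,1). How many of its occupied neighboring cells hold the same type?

Occupied neighbors of (1,1): (0,0)=%, (0,1)=@, (0,2)=%, (1,0)=%, (2,0)=%, (2,1)=%, (2,2)=@.
Same type (%): 5 of 7.

5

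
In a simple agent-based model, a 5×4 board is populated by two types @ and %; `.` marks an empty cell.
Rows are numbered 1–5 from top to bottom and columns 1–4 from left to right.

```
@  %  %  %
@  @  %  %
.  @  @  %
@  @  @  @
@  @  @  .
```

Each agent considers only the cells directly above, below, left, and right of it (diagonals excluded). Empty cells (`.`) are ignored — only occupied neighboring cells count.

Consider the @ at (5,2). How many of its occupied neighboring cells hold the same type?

3

Occupied neighbors of (5,2): (4,2)=@, (5,1)=@, (5,3)=@.
Same type (@): 3 of 3.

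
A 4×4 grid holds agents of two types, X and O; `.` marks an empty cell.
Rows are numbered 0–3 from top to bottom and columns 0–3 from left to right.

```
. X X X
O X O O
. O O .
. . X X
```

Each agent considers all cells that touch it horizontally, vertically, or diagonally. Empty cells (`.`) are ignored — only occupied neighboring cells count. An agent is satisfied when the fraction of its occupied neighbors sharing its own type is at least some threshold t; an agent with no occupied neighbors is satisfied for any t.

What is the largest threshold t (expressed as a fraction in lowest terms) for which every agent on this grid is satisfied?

Row 0: (0,1)X 2/4 · (0,2)X 3/5 · (0,3)X 1/3
Row 1: (1,0)O 1/3 · (1,1)X 2/6 · (1,2)O 3/7 · (1,3)O 2/4
Row 2: (2,1)O 3/5 · (2,2)O 3/6
Row 3: (3,2)X 1/3 · (3,3)X 1/2
The smallest same-type fraction is 1/3 at (0,3), which reduces to 1/3. Any threshold above that leaves this agent unsatisfied.

1/3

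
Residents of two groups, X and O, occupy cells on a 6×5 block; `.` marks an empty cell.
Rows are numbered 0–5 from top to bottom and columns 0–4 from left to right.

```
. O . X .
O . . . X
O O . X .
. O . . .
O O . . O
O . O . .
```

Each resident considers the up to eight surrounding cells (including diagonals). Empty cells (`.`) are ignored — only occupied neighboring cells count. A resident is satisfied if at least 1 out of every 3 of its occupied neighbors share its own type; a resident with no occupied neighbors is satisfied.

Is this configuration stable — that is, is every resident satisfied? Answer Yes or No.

Row 0: (0,1)O 1/1 ✓ · (0,3)X 1/1 ✓
Row 1: (1,0)O 3/3 ✓ · (1,4)X 2/2 ✓
Row 2: (2,0)O 3/3 ✓ · (2,1)O 3/3 ✓ · (2,3)X 1/1 ✓
Row 3: (3,1)O 4/4 ✓
Row 4: (4,0)O 3/3 ✓ · (4,1)O 4/4 ✓ · (4,4)O 0/0 ✓
Row 5: (5,0)O 2/2 ✓ · (5,2)O 1/1 ✓
All meet the threshold, so the configuration is stable.

Yes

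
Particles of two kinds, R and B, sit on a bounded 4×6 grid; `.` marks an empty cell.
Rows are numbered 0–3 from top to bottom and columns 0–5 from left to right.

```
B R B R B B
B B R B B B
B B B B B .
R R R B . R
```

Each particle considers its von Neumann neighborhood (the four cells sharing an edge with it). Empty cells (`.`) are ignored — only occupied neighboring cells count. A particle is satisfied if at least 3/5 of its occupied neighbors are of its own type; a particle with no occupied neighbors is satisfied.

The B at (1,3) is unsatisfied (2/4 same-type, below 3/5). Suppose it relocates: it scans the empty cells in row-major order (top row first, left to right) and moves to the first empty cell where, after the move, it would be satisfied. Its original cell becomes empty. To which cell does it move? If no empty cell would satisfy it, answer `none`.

(2,5)

Vacating (1,3). Empty cells in order:
  (2,5): 2/3 same-type → satisfied — stop here.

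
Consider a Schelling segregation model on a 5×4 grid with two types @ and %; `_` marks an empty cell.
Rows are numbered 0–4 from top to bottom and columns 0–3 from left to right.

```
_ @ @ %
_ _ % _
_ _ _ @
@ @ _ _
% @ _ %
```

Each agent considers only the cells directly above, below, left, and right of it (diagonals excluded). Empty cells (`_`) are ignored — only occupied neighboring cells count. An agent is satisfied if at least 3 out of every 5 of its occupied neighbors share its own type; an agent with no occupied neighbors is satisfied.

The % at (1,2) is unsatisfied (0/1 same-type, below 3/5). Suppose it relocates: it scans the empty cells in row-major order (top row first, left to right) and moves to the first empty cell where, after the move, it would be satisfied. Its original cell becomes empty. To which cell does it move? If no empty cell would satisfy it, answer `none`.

(1,0)

Vacating (1,2). Empty cells in order:
  (0,0): 0/1 same-type → still unsatisfied.
  (1,0): 0/0 same-type → satisfied — stop here.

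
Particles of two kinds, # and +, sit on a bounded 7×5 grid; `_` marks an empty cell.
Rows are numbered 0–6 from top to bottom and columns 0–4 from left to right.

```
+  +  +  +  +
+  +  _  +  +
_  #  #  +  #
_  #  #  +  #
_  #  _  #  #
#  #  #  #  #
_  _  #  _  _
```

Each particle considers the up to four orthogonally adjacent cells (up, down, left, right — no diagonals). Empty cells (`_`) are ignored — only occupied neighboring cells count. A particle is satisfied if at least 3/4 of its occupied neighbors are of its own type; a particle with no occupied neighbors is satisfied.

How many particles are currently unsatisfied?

(0,0)+ 2/2 ok
(0,1)+ 3/3 ok
(0,2)+ 2/2 ok
(0,3)+ 3/3 ok
(0,4)+ 2/2 ok
(1,0)+ 2/2 ok
(1,1)+ 2/3 unhappy
(1,3)+ 3/3 ok
(1,4)+ 2/3 unhappy
(2,1)# 2/3 unhappy
(2,2)# 2/3 unhappy
(2,3)+ 2/4 unhappy
(2,4)# 1/3 unhappy
(3,1)# 3/3 ok
(3,2)# 2/3 unhappy
(3,3)+ 1/4 unhappy
(3,4)# 2/3 unhappy
(4,1)# 2/2 ok
(4,3)# 2/3 unhappy
(4,4)# 3/3 ok
(5,0)# 1/1 ok
(5,1)# 3/3 ok
(5,2)# 3/3 ok
(5,3)# 3/3 ok
(5,4)# 2/2 ok
(6,2)# 1/1 ok
Unsatisfied: (1,1), (1,4), (2,1), (2,2), (2,3), (2,4), (3,2), (3,3), (3,4), (4,3) — 10 in total.

10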